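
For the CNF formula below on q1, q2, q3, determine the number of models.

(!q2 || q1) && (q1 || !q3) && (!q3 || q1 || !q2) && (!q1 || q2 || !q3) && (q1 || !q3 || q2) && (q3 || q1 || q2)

There are 2^3 = 8 truth assignments over (q1, q2, q3).
Split on q3. With q3 = true, the clauses containing q3 are satisfied and !q3 drops from the rest; 1 of the 2^2 = 4 assignments to the other variables satisfy what remains.
With q3 = false, by the same count on the reduced clause set, 2 assignments work.
(One model: q1=T, q2=F, q3=F.)
Total: 1 + 2 = 3.

3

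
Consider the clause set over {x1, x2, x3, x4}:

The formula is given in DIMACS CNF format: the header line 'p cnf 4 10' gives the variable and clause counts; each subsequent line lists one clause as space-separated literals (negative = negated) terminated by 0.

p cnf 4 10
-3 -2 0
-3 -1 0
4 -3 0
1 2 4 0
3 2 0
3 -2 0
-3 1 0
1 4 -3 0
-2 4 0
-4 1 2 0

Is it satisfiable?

Case x3 = False:
(x2) alone gives x2 = True.
Now (¬x2) is unsatisfied and unit — conflict.
Undo x3 and try x3 = True.
(¬x2) alone gives x2 = False.
(¬x1) alone gives x1 = False.
Now (x1) is unsatisfied and unit — conflict.
Neither x3 = True nor x3 = False works.
No assignment satisfies every clause.

No, unsatisfiable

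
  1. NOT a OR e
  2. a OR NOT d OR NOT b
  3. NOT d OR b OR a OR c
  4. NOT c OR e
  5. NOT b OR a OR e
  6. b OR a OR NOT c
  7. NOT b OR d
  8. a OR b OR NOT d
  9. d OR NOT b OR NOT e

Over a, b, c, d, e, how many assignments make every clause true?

8

There are 2^5 = 32 truth assignments over (a, b, c, d, e).
Split on d. With d = true, the clauses containing d are satisfied and NOT d drops from the rest; 4 of the 2^4 = 16 assignments to the other variables satisfy what remains.
With d = false, by the same count on the reduced clause set, 4 assignments work.
(One model: a=F, b=F, c=F, d=F, e=F.)
Total: 4 + 4 = 8.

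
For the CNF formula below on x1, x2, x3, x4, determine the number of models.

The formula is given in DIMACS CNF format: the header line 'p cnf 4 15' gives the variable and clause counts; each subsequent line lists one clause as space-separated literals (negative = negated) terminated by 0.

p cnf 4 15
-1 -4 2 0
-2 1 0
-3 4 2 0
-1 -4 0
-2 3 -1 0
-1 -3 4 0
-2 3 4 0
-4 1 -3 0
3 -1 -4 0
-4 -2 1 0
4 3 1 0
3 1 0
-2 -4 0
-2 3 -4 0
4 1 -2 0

There are 2^4 = 16 truth assignments over (x1, x2, x3, x4).
Check each against the 15 clauses (columns in the order x1, x2, x3, x4):
  F F F F  ✗ fails (x4 ∨ x3 ∨ x1)
  F F F T  ✗ fails (x3 ∨ x1)
  F F T F  ✗ fails (¬x3 ∨ x4 ∨ x2)
  F F T T  ✗ fails (¬x4 ∨ x1 ∨ ¬x3)
  F T F F  ✗ fails (¬x2 ∨ x1)
  F T F T  ✗ fails (¬x2 ∨ x1)
  F T T F  ✗ fails (¬x2 ∨ x1)
  F T T T  ✗ fails (¬x2 ∨ x1)
  T F F F  ✓ satisfies all
  T F F T  ✗ fails (¬x1 ∨ ¬x4 ∨ x2)
  T F T F  ✗ fails (¬x3 ∨ x4 ∨ x2)
  T F T T  ✗ fails (¬x1 ∨ ¬x4 ∨ x2)
  T T F F  ✗ fails (¬x2 ∨ x3 ∨ ¬x1)
  T T F T  ✗ fails (¬x1 ∨ ¬x4)
  T T T F  ✗ fails (¬x1 ∨ ¬x3 ∨ x4)
  T T T T  ✗ fails (¬x1 ∨ ¬x4)
1 of the 16 rows is a model.

1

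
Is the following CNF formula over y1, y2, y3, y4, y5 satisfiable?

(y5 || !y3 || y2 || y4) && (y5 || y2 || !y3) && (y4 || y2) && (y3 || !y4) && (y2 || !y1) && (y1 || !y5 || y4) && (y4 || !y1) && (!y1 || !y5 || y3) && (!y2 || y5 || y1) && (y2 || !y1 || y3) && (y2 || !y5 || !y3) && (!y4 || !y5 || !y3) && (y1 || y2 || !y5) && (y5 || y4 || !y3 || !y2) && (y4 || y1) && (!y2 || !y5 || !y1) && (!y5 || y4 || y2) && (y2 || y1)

Try y4 = true.
From the singleton clause (y3), y3 = true.
From the singleton clause (!y5), y5 = false.
From the singleton clause (y2), y2 = true.
From the singleton clause (y1), y1 = true.
This assignment satisfies each clause.
A satisfying assignment: y1 ↦ true; y2 ↦ true; y3 ↦ true; y4 ↦ true; y5 ↦ false.

Yes, satisfiable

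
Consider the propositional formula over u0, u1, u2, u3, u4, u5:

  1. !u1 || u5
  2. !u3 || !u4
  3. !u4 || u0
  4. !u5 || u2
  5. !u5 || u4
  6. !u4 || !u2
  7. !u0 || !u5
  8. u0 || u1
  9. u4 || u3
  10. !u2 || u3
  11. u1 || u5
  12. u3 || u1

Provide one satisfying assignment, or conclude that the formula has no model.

Try u1 = false.
The clause (u0) is unit, so u0 = true.
The clause (!u5) is unit, so u5 = false.
But (u5) is also a unit clause — contradiction.
That branch fails; take u1 = true instead.
The clause (u5) is unit, so u5 = true.
The clause (u2) is unit, so u2 = true.
The clause (u4) is unit, so u4 = true.
But (!u4) is also a unit clause — contradiction.
Neither u1 = true nor u1 = false works.

UNSATISFIABLE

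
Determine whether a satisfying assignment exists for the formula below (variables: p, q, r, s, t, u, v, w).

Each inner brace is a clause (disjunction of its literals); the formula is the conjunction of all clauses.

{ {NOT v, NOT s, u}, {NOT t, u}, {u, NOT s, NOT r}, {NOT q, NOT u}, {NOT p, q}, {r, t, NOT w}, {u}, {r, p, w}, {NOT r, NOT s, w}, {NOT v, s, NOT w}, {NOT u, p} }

(u) alone gives u = true.
(NOT q) alone gives q = false.
(NOT p) alone gives p = false.
That conflicts with the unit clause (p).
No assignment satisfies every clause.

No, unsatisfiable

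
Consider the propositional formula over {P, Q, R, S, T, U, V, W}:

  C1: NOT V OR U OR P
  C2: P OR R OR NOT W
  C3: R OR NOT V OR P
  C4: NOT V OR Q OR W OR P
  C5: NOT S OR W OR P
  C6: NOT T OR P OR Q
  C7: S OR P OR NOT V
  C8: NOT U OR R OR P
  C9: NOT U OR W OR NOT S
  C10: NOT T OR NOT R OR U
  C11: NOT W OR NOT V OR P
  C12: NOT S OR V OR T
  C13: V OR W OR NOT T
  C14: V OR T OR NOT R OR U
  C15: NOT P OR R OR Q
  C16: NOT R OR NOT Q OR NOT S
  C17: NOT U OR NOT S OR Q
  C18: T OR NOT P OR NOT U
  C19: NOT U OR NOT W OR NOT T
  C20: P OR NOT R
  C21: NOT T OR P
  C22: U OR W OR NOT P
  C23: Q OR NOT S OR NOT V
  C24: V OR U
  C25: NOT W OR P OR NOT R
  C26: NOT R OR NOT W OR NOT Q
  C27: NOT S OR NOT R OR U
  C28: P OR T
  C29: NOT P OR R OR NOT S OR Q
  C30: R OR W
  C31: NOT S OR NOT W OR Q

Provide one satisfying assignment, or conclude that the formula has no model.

P=true; Q=true; R=false; S=true; T=false; U=false; V=true; W=true

Case P = true:
Case R = false:
The clause (Q) is unit, so Q = true.
The clause (W) is unit, so W = true.
Case T = false:
The clause (NOT U) is unit, so U = false.
The clause (V) is unit, so V = true.
All clauses hold; S can take either value.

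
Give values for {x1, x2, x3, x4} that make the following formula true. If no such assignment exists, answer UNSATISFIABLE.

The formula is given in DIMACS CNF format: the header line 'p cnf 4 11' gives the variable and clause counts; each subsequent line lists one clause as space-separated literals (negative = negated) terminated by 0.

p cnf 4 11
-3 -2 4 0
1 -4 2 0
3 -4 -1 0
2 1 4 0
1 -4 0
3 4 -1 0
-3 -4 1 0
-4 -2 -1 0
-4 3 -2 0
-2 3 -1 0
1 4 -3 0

Case x1 = True:
Case x3 = True:
Case x2 = False:
Every clause is now satisfied; x4 is unconstrained.

x1: True; x2: False; x3: True; x4: True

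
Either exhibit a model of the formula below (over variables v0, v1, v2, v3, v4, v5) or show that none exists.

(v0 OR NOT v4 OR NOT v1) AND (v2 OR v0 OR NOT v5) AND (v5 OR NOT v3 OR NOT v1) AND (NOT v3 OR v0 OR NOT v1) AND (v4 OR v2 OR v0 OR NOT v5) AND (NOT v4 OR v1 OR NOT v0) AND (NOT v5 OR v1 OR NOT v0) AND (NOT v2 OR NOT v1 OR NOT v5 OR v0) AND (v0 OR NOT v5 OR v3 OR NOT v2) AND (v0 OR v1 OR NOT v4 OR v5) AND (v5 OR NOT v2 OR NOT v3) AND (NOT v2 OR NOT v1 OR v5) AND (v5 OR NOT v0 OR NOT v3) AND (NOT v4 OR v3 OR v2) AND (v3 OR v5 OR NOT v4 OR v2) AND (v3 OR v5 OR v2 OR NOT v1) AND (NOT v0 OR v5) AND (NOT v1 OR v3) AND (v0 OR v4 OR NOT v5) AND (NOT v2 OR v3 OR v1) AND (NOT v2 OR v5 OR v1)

Branch on v0: set v0 = false.
Branch on v4: set v4 = false.
Unit clause (NOT v5) forces v5 = false.
Branch on v3: set v3 = false.
Unit clause (NOT v1) forces v1 = false.
Unit clause (NOT v2) forces v2 = false.
All clauses are satisfied.

v0=false, v1=false, v2=false, v3=false, v4=false, v5=false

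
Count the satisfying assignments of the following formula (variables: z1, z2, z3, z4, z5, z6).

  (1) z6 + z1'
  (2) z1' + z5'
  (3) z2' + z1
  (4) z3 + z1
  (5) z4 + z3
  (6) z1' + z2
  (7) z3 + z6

11

There are 2^6 = 64 truth assignments over (z1, z2, z3, z4, z5, z6).
Split on z3. With z3 = 1, the clauses containing z3 are satisfied and z3' drops from the rest; 10 of the 2^5 = 32 assignments to the other variables satisfy what remains.
With z3 = 0, by the same count on the reduced clause set, 1 assignment works.
Total: 10 + 1 = 11.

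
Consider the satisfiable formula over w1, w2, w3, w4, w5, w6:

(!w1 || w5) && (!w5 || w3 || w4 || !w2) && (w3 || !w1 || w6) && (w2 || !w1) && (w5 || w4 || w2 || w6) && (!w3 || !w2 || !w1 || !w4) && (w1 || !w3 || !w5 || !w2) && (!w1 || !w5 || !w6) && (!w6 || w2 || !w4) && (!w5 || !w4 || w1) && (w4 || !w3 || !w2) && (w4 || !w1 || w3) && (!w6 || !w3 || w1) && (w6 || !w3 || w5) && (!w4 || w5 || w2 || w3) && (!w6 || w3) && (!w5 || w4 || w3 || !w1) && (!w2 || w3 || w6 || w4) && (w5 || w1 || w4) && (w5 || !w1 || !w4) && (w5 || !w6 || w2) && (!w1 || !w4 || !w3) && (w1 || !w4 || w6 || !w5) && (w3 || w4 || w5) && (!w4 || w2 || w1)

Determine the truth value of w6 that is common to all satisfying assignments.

Suppose w6 = true.
(w3) alone gives w3 = true.
(w1) alone gives w1 = true.
(w5) alone gives w5 = true.
Now (!w5) is unsatisfied and unit — conflict.
So every satisfying assignment has w6 = False.

False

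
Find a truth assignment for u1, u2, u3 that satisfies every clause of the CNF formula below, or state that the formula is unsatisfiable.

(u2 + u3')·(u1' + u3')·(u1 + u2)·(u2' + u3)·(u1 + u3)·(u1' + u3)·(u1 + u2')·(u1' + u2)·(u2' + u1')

Branch on u2: set u2 = 1.
(u3) alone gives u3 = 1.
(u1') alone gives u1 = 0.
That conflicts with the unit clause (u1).
So u2 must be the other value — set u2 = 0.
(u3') alone gives u3 = 0.
(u1) alone gives u1 = 1.
That conflicts with the unit clause (u1').
Neither u2 = 1 nor u2 = 0 works.

UNSATISFIABLE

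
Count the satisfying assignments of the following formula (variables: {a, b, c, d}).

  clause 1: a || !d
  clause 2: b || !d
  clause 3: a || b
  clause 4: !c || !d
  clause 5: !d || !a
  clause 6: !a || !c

There are 2^4 = 16 truth assignments over (a, b, c, d).
Check each against the 6 clauses (columns in the order a, b, c, d):
  F F F F  ✗ fails (a || b)
  F F F T  ✗ fails (a || !d)
  F F T F  ✗ fails (a || b)
  F F T T  ✗ fails (a || !d)
  F T F F  ✓ satisfies all
  F T F T  ✗ fails (a || !d)
  F T T F  ✓ satisfies all
  F T T T  ✗ fails (a || !d)
  T F F F  ✓ satisfies all
  T F F T  ✗ fails (b || !d)
  T F T F  ✗ fails (!a || !c)
  T F T T  ✗ fails (b || !d)
  T T F F  ✓ satisfies all
  T T F T  ✗ fails (!d || !a)
  T T T F  ✗ fails (!a || !c)
  T T T T  ✗ fails (!c || !d)
4 of the 16 rows are models.

4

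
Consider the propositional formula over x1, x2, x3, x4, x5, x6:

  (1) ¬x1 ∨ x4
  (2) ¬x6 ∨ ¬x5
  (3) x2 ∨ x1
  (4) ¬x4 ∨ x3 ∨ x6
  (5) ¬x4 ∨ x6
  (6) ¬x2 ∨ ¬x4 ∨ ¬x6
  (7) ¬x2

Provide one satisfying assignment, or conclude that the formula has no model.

x1=True,  x2=False,  x3=True,  x4=True,  x5=False,  x6=True

(¬x2) alone gives x2 = False.
(x1) alone gives x1 = True.
(x4) alone gives x4 = True.
(x6) alone gives x6 = True.
(¬x5) alone gives x5 = False.
All clauses hold; x3 can take either value.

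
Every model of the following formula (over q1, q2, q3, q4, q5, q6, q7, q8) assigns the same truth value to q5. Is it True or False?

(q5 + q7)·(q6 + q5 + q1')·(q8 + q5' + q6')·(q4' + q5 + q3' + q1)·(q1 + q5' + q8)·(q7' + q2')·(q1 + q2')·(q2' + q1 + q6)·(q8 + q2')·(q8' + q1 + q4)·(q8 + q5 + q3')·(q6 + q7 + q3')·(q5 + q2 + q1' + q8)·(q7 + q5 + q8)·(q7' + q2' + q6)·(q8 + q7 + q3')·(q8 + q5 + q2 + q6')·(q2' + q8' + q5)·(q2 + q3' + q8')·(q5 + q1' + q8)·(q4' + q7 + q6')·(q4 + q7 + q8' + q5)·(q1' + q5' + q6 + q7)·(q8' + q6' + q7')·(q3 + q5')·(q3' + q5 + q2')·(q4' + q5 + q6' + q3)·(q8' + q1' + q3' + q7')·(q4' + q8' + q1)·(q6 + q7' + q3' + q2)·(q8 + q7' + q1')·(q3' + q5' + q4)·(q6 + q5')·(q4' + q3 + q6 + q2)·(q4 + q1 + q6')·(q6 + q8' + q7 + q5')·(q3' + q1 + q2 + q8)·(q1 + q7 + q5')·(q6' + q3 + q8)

False

Suppose q5 = 1.
From the singleton clause (q3), q3 = 1.
From the singleton clause (q4), q4 = 1.
From the singleton clause (q6), q6 = 1.
From the singleton clause (q8), q8 = 1.
From the singleton clause (q2), q2 = 1.
From the singleton clause (q7'), q7 = 0.
That conflicts with the unit clause (q7).
So every satisfying assignment has q5 = False.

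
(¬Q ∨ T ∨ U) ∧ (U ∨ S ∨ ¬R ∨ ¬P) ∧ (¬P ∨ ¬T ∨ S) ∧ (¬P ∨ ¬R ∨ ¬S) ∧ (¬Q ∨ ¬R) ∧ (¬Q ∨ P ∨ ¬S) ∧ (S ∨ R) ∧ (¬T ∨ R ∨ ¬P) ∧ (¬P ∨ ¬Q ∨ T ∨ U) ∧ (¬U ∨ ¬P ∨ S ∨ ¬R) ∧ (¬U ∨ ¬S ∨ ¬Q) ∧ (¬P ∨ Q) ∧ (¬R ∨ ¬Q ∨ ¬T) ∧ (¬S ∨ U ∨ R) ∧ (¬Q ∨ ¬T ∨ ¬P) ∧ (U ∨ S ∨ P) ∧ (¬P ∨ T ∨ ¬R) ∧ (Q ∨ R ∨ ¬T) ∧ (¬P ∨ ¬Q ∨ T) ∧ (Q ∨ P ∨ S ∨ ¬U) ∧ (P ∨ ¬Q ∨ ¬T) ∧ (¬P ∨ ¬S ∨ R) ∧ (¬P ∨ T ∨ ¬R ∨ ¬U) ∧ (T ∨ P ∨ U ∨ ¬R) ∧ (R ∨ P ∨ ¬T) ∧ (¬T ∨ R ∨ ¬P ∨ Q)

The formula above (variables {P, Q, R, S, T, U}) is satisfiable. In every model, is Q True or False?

Suppose Q = True.
(¬R) alone gives R = False.
(S) alone gives S = True.
(P) alone gives P = True.
That conflicts with the unit clause (¬P).
So every satisfying assignment has Q = False.

False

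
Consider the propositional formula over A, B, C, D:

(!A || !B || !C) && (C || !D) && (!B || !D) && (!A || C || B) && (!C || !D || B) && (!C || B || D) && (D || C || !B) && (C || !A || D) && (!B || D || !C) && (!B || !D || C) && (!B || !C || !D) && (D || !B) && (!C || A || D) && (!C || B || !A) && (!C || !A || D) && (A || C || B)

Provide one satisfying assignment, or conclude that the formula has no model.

Branch on C: set C = true.
Branch on A: set A = false.
(D) alone gives D = true.
(!B) alone gives B = false.
That conflicts with the unit clause (B).
That branch fails; take A = true instead.
(!B) alone gives B = false.
That conflicts with the unit clause (B).
Either choice for A ends in contradiction.
That branch fails; take C = false instead.
(!D) alone gives D = false.
(!B) alone gives B = false.
(!A) alone gives A = false.
That conflicts with the unit clause (A).
Either choice for C ends in contradiction.

UNSATISFIABLE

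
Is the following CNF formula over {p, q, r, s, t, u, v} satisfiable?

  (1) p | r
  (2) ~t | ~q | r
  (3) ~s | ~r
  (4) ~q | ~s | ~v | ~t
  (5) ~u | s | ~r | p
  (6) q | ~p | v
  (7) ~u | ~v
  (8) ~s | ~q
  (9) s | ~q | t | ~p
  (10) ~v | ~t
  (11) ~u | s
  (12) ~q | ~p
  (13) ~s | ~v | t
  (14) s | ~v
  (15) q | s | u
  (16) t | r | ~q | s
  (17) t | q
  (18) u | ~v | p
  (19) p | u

Suppose p = 1.
Unit clause (~q) forces q = 0.
Unit clause (v) forces v = 1.
Unit clause (~u) forces u = 0.
Unit clause (~t) forces t = 0.
That conflicts with the unit clause (t).
Backtrack on p: now try p = 0.
Unit clause (r) forces r = 1.
Unit clause (~s) forces s = 0.
Unit clause (~u) forces u = 0.
That conflicts with the unit clause (u).
Either choice for p ends in contradiction.
No assignment satisfies every clause.

No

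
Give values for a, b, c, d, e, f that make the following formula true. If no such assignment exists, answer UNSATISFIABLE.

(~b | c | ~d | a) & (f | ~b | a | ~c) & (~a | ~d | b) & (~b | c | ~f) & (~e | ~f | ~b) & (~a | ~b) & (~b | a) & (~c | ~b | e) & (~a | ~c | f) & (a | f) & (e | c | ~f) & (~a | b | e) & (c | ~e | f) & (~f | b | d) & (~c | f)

a ↦ 0; b ↦ 0; c ↦ 1; d ↦ 1; e ↦ 0; f ↦ 1

Case a = 0:
(~b) alone gives b = 0.
(f) alone gives f = 1.
(d) alone gives d = 1.
Case e = 0:
(c) alone gives c = 1.
Every clause now holds.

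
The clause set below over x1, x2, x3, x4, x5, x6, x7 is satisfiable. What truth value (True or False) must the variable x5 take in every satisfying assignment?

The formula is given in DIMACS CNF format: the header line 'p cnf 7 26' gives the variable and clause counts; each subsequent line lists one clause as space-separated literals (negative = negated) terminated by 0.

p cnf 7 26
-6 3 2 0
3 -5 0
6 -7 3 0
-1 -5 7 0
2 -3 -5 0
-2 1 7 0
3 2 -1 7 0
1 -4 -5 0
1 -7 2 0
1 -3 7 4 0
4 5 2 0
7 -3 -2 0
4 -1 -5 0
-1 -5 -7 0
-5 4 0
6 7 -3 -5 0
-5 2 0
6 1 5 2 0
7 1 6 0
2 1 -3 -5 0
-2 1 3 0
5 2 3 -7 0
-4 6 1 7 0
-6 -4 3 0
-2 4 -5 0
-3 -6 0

Suppose x5 = True.
The clause (x3) is unit, so x3 = True.
The clause (x2) is unit, so x2 = True.
The clause (x7) is unit, so x7 = True.
The clause (¬x1) is unit, so x1 = False.
The clause (¬x4) is unit, so x4 = False.
Now (x4) is unsatisfied and unit — conflict.
So every satisfying assignment has x5 = False.

False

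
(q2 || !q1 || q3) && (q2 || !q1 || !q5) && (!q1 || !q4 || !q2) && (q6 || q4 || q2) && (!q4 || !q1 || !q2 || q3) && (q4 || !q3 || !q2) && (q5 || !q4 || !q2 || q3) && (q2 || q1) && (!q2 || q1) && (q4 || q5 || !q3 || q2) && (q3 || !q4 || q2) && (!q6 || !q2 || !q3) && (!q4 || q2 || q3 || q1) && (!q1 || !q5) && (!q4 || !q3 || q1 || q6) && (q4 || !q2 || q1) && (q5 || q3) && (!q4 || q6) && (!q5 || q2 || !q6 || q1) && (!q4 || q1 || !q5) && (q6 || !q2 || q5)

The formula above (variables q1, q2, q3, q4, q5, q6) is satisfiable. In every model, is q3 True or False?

True

Suppose q3 = false.
From the singleton clause (q5), q5 = true.
From the singleton clause (!q1), q1 = false.
From the singleton clause (q2), q2 = true.
That conflicts with the unit clause (!q2).
So every satisfying assignment has q3 = True.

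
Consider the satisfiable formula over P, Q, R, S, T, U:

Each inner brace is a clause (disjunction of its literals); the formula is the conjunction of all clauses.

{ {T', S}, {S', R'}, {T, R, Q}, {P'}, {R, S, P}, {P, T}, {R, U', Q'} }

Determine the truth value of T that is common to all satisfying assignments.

True

Suppose T = 0.
(P') alone gives P = 0.
But (P) is also a unit clause — contradiction.
So every satisfying assignment has T = True.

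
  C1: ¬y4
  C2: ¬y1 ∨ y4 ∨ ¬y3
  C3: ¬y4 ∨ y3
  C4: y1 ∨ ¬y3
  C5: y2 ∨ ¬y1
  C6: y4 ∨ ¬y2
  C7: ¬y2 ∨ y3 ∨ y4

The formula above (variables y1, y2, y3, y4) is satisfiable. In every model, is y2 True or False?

False

Suppose y2 = True.
(¬y4) alone gives y4 = False.
Now (y4) is unsatisfied and unit — conflict.
So every satisfying assignment has y2 = False.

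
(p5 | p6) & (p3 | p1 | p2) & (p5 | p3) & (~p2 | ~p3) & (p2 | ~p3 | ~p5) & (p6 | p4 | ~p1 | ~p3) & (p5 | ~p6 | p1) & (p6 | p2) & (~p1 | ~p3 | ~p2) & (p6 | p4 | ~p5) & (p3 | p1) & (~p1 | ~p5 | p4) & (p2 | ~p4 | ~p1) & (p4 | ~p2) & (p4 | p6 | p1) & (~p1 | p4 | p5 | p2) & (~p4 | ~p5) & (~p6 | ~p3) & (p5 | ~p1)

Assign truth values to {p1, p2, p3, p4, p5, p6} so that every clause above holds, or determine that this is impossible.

Try p5 = 1.
The clause (~p4) is unit, so p4 = 0.
The clause (p6) is unit, so p6 = 1.
The clause (~p1) is unit, so p1 = 0.
The clause (p3) is unit, so p3 = 1.
Now (~p3) is unsatisfied and unit — conflict.
Undo p5 and try p5 = 0.
The clause (p6) is unit, so p6 = 1.
The clause (p3) is unit, so p3 = 1.
Now (~p3) is unsatisfied and unit — conflict.
Neither p5 = 1 nor p5 = 0 works.

UNSATISFIABLE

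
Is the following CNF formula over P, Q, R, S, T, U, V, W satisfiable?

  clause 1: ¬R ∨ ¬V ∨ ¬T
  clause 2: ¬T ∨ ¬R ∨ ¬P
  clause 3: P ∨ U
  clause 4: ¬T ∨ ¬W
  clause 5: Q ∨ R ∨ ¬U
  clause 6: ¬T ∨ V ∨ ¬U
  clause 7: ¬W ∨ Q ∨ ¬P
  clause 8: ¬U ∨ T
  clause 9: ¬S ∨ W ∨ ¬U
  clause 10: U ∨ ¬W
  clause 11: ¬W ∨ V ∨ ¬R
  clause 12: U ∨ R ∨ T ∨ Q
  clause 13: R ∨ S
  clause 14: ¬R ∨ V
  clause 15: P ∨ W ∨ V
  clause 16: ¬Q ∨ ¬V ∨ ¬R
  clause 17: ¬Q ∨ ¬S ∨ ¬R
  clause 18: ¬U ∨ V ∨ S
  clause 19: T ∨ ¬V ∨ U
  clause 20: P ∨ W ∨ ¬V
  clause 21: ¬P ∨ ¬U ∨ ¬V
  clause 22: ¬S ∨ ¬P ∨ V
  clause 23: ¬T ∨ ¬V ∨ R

Unsatisfiable

Try P = True.
Try T = False.
The clause (¬U) is unit, so U = False.
The clause (¬W) is unit, so W = False.
The clause (¬V) is unit, so V = False.
The clause (¬R) is unit, so R = False.
The clause (Q) is unit, so Q = True.
The clause (S) is unit, so S = True.
Now (¬S) is unsatisfied and unit — conflict.
That branch fails; take T = True instead.
The clause (¬R) is unit, so R = False.
The clause (¬W) is unit, so W = False.
The clause (S) is unit, so S = True.
The clause (¬U) is unit, so U = False.
The clause (V) is unit, so V = True.
Now (¬V) is unsatisfied and unit — conflict.
Either choice for T ends in contradiction.
That branch fails; take P = False instead.
The clause (U) is unit, so U = True.
The clause (T) is unit, so T = True.
The clause (¬W) is unit, so W = False.
The clause (V) is unit, so V = True.
Now (¬V) is unsatisfied and unit — conflict.
Either choice for P ends in contradiction.
No assignment satisfies every clause.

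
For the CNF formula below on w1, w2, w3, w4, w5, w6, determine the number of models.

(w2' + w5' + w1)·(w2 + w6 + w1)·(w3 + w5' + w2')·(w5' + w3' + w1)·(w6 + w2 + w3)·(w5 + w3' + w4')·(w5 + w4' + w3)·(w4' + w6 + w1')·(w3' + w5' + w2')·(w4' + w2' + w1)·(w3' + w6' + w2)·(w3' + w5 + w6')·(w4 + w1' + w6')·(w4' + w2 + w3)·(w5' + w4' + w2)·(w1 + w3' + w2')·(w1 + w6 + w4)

7

There are 2^6 = 64 truth assignments over (w1, w2, w3, w4, w5, w6).
Split on w2. With w2 = 1, the clauses containing w2 are satisfied and w2' drops from the rest; 3 of the 2^5 = 32 assignments to the other variables satisfy what remains.
With w2 = 0, by the same count on the reduced clause set, 4 assignments work.
(One model: w1=F, w2=F, w3=F, w4=F, w5=F, w6=T.)
Total: 3 + 4 = 7.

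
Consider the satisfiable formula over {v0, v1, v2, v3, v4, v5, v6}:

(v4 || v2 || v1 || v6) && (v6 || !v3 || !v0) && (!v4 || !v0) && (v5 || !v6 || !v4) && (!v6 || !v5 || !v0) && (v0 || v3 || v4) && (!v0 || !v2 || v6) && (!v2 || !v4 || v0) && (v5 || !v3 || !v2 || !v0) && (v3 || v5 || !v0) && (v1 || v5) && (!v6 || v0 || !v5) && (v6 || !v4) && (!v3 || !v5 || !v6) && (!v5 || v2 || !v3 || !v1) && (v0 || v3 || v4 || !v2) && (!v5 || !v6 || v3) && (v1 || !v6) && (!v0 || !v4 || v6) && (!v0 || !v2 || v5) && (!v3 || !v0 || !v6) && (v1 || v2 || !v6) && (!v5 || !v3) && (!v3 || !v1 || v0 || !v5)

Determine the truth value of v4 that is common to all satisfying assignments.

False

Suppose v4 = true.
(!v0) alone gives v0 = false.
(!v2) alone gives v2 = false.
(v6) alone gives v6 = true.
(v5) alone gives v5 = true.
Now (!v5) is unsatisfied and unit — conflict.
So every satisfying assignment has v4 = False.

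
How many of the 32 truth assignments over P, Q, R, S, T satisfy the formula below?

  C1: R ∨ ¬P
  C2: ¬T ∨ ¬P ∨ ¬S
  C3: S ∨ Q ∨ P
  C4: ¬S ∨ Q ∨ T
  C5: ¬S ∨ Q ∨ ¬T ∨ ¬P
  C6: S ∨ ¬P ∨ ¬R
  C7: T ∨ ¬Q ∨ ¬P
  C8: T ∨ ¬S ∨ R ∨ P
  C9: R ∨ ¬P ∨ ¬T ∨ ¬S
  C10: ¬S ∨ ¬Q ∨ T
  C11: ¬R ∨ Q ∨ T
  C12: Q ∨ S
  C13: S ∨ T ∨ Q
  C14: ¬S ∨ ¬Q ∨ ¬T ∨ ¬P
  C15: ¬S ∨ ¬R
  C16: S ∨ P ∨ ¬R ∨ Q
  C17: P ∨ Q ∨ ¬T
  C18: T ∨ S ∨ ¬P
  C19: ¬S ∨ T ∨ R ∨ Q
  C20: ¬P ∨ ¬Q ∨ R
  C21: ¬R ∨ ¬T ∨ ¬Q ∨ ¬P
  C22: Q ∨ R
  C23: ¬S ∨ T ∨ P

5

There are 2^5 = 32 truth assignments over (P, Q, R, S, T).
Split on Q. With Q = True, the clauses containing Q are satisfied and ¬Q drops from the rest; 5 of the 2^4 = 16 assignments to the other variables satisfy what remains.
With Q = False, by the same count on the reduced clause set, 0 assignments work.
(One model: P=F, Q=T, R=F, S=F, T=F.)
Total: 5 + 0 = 5.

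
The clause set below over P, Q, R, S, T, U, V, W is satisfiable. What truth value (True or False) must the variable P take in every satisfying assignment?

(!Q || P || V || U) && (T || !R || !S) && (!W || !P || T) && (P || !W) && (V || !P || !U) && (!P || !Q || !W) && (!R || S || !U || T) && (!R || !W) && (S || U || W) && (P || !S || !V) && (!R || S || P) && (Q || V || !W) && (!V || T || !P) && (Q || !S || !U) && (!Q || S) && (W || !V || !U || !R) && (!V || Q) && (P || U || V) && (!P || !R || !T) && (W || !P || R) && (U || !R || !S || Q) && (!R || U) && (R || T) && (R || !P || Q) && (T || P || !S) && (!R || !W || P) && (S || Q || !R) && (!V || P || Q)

False

Suppose P = true.
Suppose W = false.
(R) alone gives R = true.
(!T) alone gives T = false.
(!S) alone gives S = false.
(!U) alone gives U = false.
Now (U) is unsatisfied and unit — conflict.
Undo W and try W = true.
(T) alone gives T = true.
(!Q) alone gives Q = false.
(!R) alone gives R = false.
Now (R) is unsatisfied and unit — conflict.
Either choice for W ends in contradiction.
So every satisfying assignment has P = False.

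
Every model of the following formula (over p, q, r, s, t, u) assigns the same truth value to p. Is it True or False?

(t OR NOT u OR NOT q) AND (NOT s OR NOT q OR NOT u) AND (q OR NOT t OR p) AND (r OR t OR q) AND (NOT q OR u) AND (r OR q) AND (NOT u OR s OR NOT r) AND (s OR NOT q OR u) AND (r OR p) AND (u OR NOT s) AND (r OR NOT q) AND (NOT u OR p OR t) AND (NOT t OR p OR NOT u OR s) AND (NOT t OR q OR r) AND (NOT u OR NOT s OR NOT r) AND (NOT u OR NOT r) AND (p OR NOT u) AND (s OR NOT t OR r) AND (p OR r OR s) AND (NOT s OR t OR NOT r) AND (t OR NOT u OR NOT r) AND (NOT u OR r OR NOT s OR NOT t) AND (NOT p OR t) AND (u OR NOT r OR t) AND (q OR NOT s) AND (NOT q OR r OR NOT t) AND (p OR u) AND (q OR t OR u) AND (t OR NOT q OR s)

Suppose p = false.
The clause (r) is unit, so r = true.
The clause (NOT u) is unit, so u = false.
But (u) is also a unit clause — contradiction.
So every satisfying assignment has p = True.

True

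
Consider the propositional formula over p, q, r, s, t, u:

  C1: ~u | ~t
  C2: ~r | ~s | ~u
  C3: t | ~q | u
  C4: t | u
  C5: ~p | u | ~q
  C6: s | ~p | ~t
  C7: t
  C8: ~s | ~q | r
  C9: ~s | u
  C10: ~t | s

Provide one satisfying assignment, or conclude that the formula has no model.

UNSATISFIABLE

From the singleton clause (t), t = 1.
From the singleton clause (~u), u = 0.
From the singleton clause (~s), s = 0.
Now (s) is unsatisfied and unit — conflict.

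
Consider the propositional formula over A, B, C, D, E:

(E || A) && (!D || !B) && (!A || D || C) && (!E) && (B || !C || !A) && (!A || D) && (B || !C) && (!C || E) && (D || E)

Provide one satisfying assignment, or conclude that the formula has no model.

A ↦ true, B ↦ false, C ↦ false, D ↦ true, E ↦ false

The clause (!E) is unit, so E = false.
The clause (A) is unit, so A = true.
The clause (D) is unit, so D = true.
The clause (!B) is unit, so B = false.
The clause (!C) is unit, so C = false.
All clauses are satisfied.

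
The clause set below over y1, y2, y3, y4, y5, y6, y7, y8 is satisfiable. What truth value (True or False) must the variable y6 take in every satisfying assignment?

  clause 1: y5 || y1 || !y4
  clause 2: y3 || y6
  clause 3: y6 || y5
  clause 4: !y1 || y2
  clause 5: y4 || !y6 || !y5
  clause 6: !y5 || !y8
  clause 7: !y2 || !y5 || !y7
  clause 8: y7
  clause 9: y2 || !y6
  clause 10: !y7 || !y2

False

Suppose y6 = true.
From the singleton clause (y7), y7 = true.
From the singleton clause (y2), y2 = true.
That conflicts with the unit clause (!y2).
So every satisfying assignment has y6 = False.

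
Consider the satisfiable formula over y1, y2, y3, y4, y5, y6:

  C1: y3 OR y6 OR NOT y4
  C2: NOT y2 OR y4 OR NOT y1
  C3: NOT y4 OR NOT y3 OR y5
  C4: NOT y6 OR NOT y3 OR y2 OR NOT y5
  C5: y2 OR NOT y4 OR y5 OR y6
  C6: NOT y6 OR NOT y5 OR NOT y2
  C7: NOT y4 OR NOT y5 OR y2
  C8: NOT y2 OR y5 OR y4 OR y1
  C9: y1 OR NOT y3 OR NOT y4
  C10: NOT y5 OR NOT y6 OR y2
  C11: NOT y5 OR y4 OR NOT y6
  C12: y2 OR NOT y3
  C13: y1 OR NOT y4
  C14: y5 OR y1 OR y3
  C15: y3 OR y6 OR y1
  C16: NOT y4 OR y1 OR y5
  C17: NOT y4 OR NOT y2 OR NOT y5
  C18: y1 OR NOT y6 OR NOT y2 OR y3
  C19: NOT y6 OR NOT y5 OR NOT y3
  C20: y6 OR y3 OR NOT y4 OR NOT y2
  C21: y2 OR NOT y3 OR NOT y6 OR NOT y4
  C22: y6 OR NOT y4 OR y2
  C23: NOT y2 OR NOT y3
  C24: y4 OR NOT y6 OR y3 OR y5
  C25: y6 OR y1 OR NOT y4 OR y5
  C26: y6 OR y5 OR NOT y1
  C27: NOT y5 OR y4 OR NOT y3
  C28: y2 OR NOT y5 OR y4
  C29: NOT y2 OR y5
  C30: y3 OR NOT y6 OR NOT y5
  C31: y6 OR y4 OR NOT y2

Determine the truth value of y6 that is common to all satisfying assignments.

True

Suppose y6 = false.
Case y3 = true:
From the singleton clause (y2), y2 = true.
But (NOT y2) is also a unit clause — contradiction.
Backtrack on y3: now try y3 = false.
From the singleton clause (NOT y4), y4 = false.
From the singleton clause (y1), y1 = true.
From the singleton clause (NOT y2), y2 = false.
From the singleton clause (y5), y5 = true.
But (NOT y5) is also a unit clause — contradiction.
Either choice for y3 ends in contradiction.
So every satisfying assignment has y6 = True.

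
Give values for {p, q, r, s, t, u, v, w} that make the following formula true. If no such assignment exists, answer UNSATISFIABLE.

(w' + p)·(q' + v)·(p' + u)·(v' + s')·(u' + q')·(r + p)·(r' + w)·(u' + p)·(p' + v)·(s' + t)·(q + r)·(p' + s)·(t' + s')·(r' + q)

UNSATISFIABLE

Try w = 0.
(r') alone gives r = 0.
(p) alone gives p = 1.
(u) alone gives u = 1.
(q') alone gives q = 0.
Now (q) is unsatisfied and unit — conflict.
That branch fails; take w = 1 instead.
(p) alone gives p = 1.
(u) alone gives u = 1.
(q') alone gives q = 0.
(v) alone gives v = 1.
(s') alone gives s = 0.
Now (s) is unsatisfied and unit — conflict.
Both values of w lead to a conflict.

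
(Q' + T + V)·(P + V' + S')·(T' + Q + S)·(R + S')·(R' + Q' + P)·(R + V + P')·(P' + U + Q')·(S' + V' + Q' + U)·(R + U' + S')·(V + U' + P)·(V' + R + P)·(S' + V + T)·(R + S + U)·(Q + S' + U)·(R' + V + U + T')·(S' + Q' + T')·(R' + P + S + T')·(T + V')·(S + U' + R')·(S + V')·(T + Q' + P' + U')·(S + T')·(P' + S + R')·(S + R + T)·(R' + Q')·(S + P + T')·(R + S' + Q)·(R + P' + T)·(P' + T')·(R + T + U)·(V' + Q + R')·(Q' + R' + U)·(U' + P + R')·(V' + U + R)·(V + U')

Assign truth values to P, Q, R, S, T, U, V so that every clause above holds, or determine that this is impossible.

Branch on R: set R = 1.
Unit clause (Q') forces Q = 0.
Unit clause (V') forces V = 0.
Unit clause (U') forces U = 0.
Unit clause (S') forces S = 0.
Unit clause (T') forces T = 0.
Unit clause (P') forces P = 0.
Every clause now holds.

P=0; Q=0; R=1; S=0; T=0; U=0; V=0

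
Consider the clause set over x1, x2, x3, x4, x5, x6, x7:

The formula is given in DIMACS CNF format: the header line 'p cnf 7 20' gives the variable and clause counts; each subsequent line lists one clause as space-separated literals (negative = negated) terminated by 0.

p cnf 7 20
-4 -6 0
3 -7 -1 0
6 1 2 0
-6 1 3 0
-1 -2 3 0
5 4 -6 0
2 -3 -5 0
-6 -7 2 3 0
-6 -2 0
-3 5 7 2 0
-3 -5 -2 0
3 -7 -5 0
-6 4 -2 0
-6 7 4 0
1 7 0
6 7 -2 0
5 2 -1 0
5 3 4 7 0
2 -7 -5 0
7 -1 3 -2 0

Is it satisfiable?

Branch on x4: set x4 = True.
(¬x6) alone gives x6 = False.
Branch on x1: set x1 = True.
Branch on x3: set x3 = False.
(¬x7) alone gives x7 = False.
(¬x2) alone gives x2 = False.
(x5) alone gives x5 = True.
All clauses are satisfied.
A satisfying assignment: x1 ↦ True; x2 ↦ False; x3 ↦ False; x4 ↦ True; x5 ↦ True; x6 ↦ False; x7 ↦ False.

Yes, satisfiable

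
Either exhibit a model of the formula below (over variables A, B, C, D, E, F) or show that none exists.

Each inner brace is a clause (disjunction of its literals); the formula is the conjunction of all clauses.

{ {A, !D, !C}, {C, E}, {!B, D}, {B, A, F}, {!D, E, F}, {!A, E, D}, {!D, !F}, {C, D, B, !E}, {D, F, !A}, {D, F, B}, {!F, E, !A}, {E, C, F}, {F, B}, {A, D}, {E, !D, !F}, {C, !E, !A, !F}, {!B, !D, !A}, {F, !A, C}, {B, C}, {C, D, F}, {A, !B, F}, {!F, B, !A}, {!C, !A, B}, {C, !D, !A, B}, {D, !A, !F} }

UNSATISFIABLE

Case C = true:
Case A = true:
The clause (B) is unit, so B = true.
The clause (D) is unit, so D = true.
That conflicts with the unit clause (!D).
Backtrack on A: now try A = false.
The clause (!D) is unit, so D = false.
That conflicts with the unit clause (D).
Neither A = true nor A = false works.
Backtrack on C: now try C = false.
The clause (E) is unit, so E = true.
The clause (B) is unit, so B = true.
The clause (D) is unit, so D = true.
The clause (!F) is unit, so F = false.
The clause (!A) is unit, so A = false.
That conflicts with the unit clause (A).
Neither C = true nor C = false works.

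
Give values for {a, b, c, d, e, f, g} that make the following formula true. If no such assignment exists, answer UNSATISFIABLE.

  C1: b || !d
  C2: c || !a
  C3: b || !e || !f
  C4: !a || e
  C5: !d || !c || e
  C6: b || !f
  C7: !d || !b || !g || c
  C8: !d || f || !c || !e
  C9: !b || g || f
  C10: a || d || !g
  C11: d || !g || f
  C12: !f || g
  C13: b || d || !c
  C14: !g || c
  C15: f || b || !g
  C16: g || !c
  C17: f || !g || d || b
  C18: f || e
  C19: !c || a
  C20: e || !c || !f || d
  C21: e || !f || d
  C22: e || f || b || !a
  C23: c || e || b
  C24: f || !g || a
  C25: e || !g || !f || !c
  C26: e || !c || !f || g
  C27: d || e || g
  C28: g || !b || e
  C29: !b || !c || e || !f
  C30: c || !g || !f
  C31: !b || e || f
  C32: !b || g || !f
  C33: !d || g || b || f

a ↦ false, b ↦ false, c ↦ false, d ↦ false, e ↦ true, f ↦ false, g ↦ false

Suppose b = false.
From the singleton clause (!d), d = false.
From the singleton clause (!f), f = false.
From the singleton clause (!g), g = false.
From the singleton clause (!c), c = false.
From the singleton clause (!a), a = false.
From the singleton clause (e), e = true.
Every clause now holds.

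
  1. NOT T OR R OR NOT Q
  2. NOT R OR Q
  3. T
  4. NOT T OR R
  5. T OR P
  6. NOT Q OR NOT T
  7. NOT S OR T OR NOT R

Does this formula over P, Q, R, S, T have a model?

From the singleton clause (T), T = true.
From the singleton clause (R), R = true.
From the singleton clause (Q), Q = true.
That conflicts with the unit clause (NOT Q).
No assignment satisfies every clause.

Unsatisfiable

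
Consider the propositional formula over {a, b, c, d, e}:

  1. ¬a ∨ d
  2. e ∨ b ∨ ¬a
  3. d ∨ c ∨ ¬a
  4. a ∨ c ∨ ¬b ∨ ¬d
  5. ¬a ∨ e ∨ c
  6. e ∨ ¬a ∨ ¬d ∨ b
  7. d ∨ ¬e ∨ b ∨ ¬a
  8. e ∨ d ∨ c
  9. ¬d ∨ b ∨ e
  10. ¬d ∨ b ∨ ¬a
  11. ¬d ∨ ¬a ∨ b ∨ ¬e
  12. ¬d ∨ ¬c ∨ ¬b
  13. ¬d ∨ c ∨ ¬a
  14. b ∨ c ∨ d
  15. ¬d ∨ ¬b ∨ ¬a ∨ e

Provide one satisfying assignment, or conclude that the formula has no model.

a ↦ False,  b ↦ False,  c ↦ False,  d ↦ True,  e ↦ True

Case a = False:
Case c = False:
Case b = False:
Unit clause (d) forces d = True.
Unit clause (e) forces e = True.
All clauses are satisfied.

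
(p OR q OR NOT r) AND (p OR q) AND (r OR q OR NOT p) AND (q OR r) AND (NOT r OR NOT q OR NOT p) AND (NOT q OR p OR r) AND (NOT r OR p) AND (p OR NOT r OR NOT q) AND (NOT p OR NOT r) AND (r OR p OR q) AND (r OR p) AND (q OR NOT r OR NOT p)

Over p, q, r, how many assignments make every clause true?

1

There are 2^3 = 8 truth assignments over (p, q, r).
Check each against the 12 clauses (columns in the order p, q, r):
  F F F  ✗ fails (p OR q)
  F F T  ✗ fails (p OR q OR NOT r)
  F T F  ✗ fails (NOT q OR p OR r)
  F T T  ✗ fails (NOT r OR p)
  T F F  ✗ fails (r OR q OR NOT p)
  T F T  ✗ fails (NOT p OR NOT r)
  T T F  ✓ satisfies all
  T T T  ✗ fails (NOT r OR NOT q OR NOT p)
1 of the 8 rows is a model.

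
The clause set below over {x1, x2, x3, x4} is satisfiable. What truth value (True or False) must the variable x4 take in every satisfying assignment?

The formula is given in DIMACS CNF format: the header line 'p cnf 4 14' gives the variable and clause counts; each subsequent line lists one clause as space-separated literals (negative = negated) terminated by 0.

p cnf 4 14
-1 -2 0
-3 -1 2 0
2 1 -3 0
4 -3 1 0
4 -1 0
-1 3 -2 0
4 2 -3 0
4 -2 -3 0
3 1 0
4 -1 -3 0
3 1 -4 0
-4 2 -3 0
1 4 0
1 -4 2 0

Suppose x4 = False.
The clause (¬x1) is unit, so x1 = False.
That conflicts with the unit clause (x1).
So every satisfying assignment has x4 = True.

True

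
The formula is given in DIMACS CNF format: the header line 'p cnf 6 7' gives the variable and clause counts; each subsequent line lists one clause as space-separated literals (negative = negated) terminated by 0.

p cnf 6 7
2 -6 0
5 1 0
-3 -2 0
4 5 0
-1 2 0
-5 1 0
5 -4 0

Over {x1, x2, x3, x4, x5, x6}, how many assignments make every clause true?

4

There are 2^6 = 64 truth assignments over (x1, x2, x3, x4, x5, x6).
Split on x6. With x6 = True, the clauses containing x6 are satisfied and ¬x6 drops from the rest; 2 of the 2^5 = 32 assignments to the other variables satisfy what remains.
With x6 = False, by the same count on the reduced clause set, 2 assignments work.
Total: 2 + 2 = 4.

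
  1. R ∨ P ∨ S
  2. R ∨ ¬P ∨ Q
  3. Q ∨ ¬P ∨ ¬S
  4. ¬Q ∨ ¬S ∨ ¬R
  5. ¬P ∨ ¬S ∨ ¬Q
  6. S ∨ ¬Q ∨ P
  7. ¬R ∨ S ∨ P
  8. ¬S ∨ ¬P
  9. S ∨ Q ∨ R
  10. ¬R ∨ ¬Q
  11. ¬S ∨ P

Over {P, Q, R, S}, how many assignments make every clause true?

2

There are 2^4 = 16 truth assignments over (P, Q, R, S).
Check each against the 11 clauses (columns in the order P, Q, R, S):
  F F F F  ✗ fails (R ∨ P ∨ S)
  F F F T  ✗ fails (¬S ∨ P)
  F F T F  ✗ fails (¬R ∨ S ∨ P)
  F F T T  ✗ fails (¬S ∨ P)
  F T F F  ✗ fails (R ∨ P ∨ S)
  F T F T  ✗ fails (¬S ∨ P)
  F T T F  ✗ fails (S ∨ ¬Q ∨ P)
  F T T T  ✗ fails (¬Q ∨ ¬S ∨ ¬R)
  T F F F  ✗ fails (R ∨ ¬P ∨ Q)
  T F F T  ✗ fails (R ∨ ¬P ∨ Q)
  T F T F  ✓ satisfies all
  T F T T  ✗ fails (Q ∨ ¬P ∨ ¬S)
  T T F F  ✓ satisfies all
  T T F T  ✗ fails (¬P ∨ ¬S ∨ ¬Q)
  T T T F  ✗ fails (¬R ∨ ¬Q)
  T T T T  ✗ fails (¬Q ∨ ¬S ∨ ¬R)
2 of the 16 rows are models.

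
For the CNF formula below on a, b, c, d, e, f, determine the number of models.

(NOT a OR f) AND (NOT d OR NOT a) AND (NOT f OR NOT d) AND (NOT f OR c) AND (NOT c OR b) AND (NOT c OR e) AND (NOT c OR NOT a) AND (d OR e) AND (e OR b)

8

There are 2^6 = 64 truth assignments over (a, b, c, d, e, f).
Split on a. With a = true, the clauses containing a are satisfied and NOT a drops from the rest; 0 of the 2^5 = 32 assignments to the other variables satisfy what remains.
With a = false, by the same count on the reduced clause set, 8 assignments work.
Total: 0 + 8 = 8.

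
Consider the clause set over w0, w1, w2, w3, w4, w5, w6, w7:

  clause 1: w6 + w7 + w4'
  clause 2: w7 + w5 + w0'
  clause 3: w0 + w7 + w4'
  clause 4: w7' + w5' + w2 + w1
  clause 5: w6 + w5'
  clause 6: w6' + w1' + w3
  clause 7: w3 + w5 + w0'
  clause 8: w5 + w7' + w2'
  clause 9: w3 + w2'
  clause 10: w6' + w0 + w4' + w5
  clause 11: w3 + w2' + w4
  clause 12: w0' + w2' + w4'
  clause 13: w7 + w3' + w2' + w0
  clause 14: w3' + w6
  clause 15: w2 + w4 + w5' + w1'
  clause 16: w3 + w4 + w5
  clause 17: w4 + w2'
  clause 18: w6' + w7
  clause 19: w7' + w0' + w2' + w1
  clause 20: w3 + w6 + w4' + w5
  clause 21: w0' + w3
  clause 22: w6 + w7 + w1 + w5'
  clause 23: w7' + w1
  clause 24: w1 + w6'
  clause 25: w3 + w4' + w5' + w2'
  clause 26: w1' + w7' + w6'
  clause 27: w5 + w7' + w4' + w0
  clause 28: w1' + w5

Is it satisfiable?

Suppose w6 = 1.
The clause (w7) is unit, so w7 = 1.
The clause (w1) is unit, so w1 = 1.
Now (w1') is unsatisfied and unit — conflict.
So w6 must be the other value — set w6 = 0.
The clause (w5') is unit, so w5 = 0.
The clause (w3') is unit, so w3 = 0.
The clause (w0') is unit, so w0 = 0.
The clause (w2') is unit, so w2 = 0.
The clause (w4) is unit, so w4 = 1.
Now (w4') is unsatisfied and unit — conflict.
Neither w6 = 1 nor w6 = 0 works.
No assignment satisfies every clause.

No, unsatisfiable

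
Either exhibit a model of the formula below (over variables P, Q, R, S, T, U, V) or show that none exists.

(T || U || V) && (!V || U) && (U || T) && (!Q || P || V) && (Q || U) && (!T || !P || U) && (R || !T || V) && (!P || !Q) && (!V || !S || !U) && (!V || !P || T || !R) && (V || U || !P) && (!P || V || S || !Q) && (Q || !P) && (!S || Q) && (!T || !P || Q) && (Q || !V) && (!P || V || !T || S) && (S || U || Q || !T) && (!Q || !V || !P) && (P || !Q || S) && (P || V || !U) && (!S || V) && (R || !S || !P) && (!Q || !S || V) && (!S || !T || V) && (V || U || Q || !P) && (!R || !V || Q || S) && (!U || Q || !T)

UNSATISFIABLE

Branch on V: set V = false.
The clause (!S) is unit, so S = false.
Branch on T: set T = true.
The clause (R) is unit, so R = true.
The clause (!P) is unit, so P = false.
The clause (!Q) is unit, so Q = false.
The clause (U) is unit, so U = true.
But (!U) is also a unit clause — contradiction.
So T must be the other value — set T = false.
The clause (U) is unit, so U = true.
The clause (P) is unit, so P = true.
The clause (!Q) is unit, so Q = false.
But (Q) is also a unit clause — contradiction.
Both values of T lead to a conflict.
So V must be the other value — set V = true.
The clause (U) is unit, so U = true.
The clause (!S) is unit, so S = false.
The clause (Q) is unit, so Q = true.
The clause (!P) is unit, so P = false.
But (P) is also a unit clause — contradiction.
Both values of V lead to a conflict.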